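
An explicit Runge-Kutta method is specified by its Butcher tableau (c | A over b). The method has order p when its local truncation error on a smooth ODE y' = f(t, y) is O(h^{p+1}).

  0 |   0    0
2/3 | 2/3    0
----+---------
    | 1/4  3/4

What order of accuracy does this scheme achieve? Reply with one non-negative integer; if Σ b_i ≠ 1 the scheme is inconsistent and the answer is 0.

b = (1/4, 3/4)
c = (0, 2/3)
Σ b_i: 1/4·1 + 3/4·1 = 1 ✓
b·c: 3/4·2/3 = 1/2 ✓; 2 stages ⇒ order 2.

2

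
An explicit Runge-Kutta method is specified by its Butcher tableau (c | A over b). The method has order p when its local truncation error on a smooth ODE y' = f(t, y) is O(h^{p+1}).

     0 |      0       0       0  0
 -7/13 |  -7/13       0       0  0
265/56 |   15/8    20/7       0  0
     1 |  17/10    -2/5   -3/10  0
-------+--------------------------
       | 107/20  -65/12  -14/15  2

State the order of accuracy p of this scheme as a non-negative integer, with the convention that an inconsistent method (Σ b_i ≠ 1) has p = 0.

b = (107/20, -65/12, -14/15, 2)
c = (0, -7/13, 265/56, 1)
Ac = (0, 0, -20/13, -8767/7280)
Σ b_i: 107/20·1 + (-65/12)·1 + (-14/15)·1 + 2·1 = 1 ✓
b·c: (-65/12)·(-7/13) + (-14/15)·265/56 + 2·1 = 1/2 ✓
b·c²: (-65/12)·49/169 + (-14/15)·70225/3136 + 2·1 = -59611/2912 ≠ 1/3 ⇒ order 2.
b·Ac: (-14/15)·(-20/13) + 2·(-8767/7280) = -817/840 ≠ 1/6

2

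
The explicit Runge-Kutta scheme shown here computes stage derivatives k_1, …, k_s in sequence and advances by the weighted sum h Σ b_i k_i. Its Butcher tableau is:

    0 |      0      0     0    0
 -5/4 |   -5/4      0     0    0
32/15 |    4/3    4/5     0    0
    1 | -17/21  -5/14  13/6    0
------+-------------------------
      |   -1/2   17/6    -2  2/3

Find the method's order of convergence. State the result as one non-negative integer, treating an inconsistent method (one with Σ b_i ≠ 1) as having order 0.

1

b = (-1/2, 17/6, -2, 2/3)
c = (0, -5/4, 32/15, 1)
Ac = (0, 0, -1, 12773/2520)
Σ b_i: (-1/2)·1 + 17/6·1 + (-2)·1 + 2/3·1 = 1 ✓
b·c: 17/6·(-5/4) + (-2)·32/15 + 2/3·1 = -857/120 ≠ 1/2 ⇒ order 1.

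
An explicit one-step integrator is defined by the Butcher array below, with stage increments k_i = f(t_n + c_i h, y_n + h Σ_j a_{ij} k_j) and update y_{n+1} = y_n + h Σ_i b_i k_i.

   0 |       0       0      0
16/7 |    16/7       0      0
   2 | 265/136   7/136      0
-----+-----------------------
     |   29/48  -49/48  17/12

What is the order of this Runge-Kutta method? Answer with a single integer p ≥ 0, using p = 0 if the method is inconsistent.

3

b = (29/48, -49/48, 17/12)
c = (0, 16/7, 2)
Ac = (0, 0, 2/17)
Σ b_i: 29/48·1 + (-49/48)·1 + 17/12·1 = 1 ✓
b·c: (-49/48)·16/7 + 17/12·2 = 1/2 ✓
b·c²: (-49/48)·256/49 + 17/12·4 = 1/3 ✓
b·Ac: 17/12·2/17 = 1/6 ✓; 3 stages ⇒ order 3.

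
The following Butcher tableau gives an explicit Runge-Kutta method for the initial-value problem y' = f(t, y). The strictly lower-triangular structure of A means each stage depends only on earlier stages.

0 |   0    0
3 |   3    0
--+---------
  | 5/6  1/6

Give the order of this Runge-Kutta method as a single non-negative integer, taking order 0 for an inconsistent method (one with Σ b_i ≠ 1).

b = (5/6, 1/6)
c = (0, 3)
Σ b_i: 5/6·1 + 1/6·1 = 1 ✓
b·c: 1/6·3 = 1/2 ✓; 2 stages ⇒ order 2.

2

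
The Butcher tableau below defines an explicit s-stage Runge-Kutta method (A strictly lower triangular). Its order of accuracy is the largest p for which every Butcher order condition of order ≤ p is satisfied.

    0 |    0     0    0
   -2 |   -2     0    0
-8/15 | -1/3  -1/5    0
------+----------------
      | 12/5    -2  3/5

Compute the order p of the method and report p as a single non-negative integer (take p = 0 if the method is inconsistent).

b = (12/5, -2, 3/5)
c = (0, -2, -8/15)
Ac = (0, 0, 2/5)
Σ b_i: 12/5·1 + (-2)·1 + 3/5·1 = 1 ✓
b·c: (-2)·(-2) + 3/5·(-8/15) = 92/25 ≠ 1/2 ⇒ order 1.

1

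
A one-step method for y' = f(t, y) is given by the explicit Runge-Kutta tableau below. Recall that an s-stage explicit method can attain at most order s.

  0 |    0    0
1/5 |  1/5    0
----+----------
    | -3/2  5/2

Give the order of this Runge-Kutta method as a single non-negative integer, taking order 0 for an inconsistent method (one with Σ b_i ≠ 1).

b = (-3/2, 5/2)
c = (0, 1/5)
Σ b_i: (-3/2)·1 + 5/2·1 = 1 ✓
b·c: 5/2·1/5 = 1/2 ✓; 2 stages ⇒ order 2.

2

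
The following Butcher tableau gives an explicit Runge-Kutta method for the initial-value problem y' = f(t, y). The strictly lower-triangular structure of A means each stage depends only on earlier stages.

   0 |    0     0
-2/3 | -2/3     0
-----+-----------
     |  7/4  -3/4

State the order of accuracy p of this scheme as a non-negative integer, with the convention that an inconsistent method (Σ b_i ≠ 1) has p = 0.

b = (7/4, -3/4)
c = (0, -2/3)
Σ b_i: 7/4·1 + (-3/4)·1 = 1 ✓
b·c: (-3/4)·(-2/3) = 1/2 ✓; 2 stages ⇒ order 2.

2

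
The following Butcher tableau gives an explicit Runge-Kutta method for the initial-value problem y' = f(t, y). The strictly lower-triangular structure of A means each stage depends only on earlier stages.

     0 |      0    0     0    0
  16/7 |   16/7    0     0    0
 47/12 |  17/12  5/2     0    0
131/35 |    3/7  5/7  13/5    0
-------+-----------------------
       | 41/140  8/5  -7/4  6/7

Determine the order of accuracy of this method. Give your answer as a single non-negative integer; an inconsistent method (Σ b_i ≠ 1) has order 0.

1

b = (41/140, 8/5, -7/4, 6/7)
c = (0, 16/7, 47/12, 131/35)
Ac = (0, 0, 40/7, 34739/2940)
Σ b_i: 41/140·1 + 8/5·1 + (-7/4)·1 + 6/7·1 = 1 ✓
b·c: 8/5·16/7 + (-7/4)·47/12 + 6/7·131/35 = 131/11760 ≠ 1/2 ⇒ order 1.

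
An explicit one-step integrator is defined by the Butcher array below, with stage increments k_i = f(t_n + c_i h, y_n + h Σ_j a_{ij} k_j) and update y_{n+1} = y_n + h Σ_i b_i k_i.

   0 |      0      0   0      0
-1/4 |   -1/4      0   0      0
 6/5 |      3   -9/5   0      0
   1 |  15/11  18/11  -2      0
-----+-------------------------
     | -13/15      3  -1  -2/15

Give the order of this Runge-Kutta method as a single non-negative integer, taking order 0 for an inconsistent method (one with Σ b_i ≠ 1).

b = (-13/15, 3, -1, -2/15)
c = (0, -1/4, 6/5, 1)
Ac = (0, 0, 9/20, -309/110)
Σ b_i: (-13/15)·1 + 3·1 + (-1)·1 + (-2/15)·1 = 1 ✓
b·c: 3·(-1/4) + (-1)·6/5 + (-2/15)·1 = -25/12 ≠ 1/2 ⇒ order 1.

1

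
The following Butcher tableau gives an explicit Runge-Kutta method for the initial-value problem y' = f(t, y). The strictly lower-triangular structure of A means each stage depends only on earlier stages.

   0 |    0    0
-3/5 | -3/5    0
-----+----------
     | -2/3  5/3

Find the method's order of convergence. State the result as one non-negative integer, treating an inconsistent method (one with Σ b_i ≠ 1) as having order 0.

b = (-2/3, 5/3)
c = (0, -3/5)
Σ b_i: (-2/3)·1 + 5/3·1 = 1 ✓
b·c: 5/3·(-3/5) = -1 ≠ 1/2 ⇒ order 1.

1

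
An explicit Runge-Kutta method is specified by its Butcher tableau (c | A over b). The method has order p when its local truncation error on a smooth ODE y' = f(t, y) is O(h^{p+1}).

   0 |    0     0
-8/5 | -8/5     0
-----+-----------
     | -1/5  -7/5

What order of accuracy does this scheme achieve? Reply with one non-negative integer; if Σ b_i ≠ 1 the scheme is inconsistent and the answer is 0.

0

b = (-1/5, -7/5)
c = (0, -8/5)
Σ b_i: (-1/5)·1 + (-7/5)·1 = -8/5 ≠ 1 ⇒ order 0.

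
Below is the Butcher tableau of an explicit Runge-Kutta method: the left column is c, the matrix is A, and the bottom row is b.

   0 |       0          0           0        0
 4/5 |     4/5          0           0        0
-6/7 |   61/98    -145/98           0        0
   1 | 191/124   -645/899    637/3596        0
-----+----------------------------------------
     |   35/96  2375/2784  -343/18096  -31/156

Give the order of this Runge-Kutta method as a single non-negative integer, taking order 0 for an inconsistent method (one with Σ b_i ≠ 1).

4

b = (35/96, 2375/2784, -343/18096, -31/156)
c = (0, 4/5, -6/7, 1)
Ac = (0, 0, -58/49, -45/62)
Σ b_i: 35/96·1 + 2375/2784·1 + (-343/18096)·1 + (-31/156)·1 = 1 ✓
b·c: 2375/2784·4/5 + (-343/18096)·(-6/7) + (-31/156)·1 = 1/2 ✓
b·c²: 2375/2784·16/25 + (-343/18096)·36/49 + (-31/156)·1 = 1/3 ✓
b·Ac: (-343/18096)·(-58/49) + (-31/156)·(-45/62) = 1/6 ✓
b·c³: 2375/2784·64/125 + (-343/18096)·(-216/343) + (-31/156)·1 = 1/4 ✓
b·(c∘Ac): (-343/18096)·348/343 + (-31/156)·(-45/62) = 1/8 ✓
b·Ac²: (-343/18096)·(-232/245) + (-31/156)·(-51/155) = 1/12 ✓
b·A²c: (-31/156)·(-13/62) = 1/24 ✓; 4 stages ⇒ order 4.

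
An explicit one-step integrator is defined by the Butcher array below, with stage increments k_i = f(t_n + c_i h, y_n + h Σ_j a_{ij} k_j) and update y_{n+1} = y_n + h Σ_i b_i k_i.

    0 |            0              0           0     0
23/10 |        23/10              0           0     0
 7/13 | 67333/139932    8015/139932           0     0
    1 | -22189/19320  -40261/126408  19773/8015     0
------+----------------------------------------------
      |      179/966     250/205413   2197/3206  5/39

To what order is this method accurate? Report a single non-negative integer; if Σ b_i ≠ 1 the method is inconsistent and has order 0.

4

b = (179/966, 250/205413, 2197/3206, 5/39)
c = (0, 23/10, 7/13, 1)
Ac = (0, 0, 1603/12168, 143/240)
Σ b_i: 179/966·1 + 250/205413·1 + 2197/3206·1 + 5/39·1 = 1 ✓
b·c: 250/205413·23/10 + 2197/3206·7/13 + 5/39·1 = 1/2 ✓
b·c²: 250/205413·529/100 + 2197/3206·49/169 + 5/39·1 = 1/3 ✓
b·Ac: 2197/3206·1603/12168 + 5/39·143/240 = 1/6 ✓
b·c³: 250/205413·12167/1000 + 2197/3206·343/2197 + 5/39·1 = 1/4 ✓
b·(c∘Ac): 2197/3206·11221/158184 + 5/39·143/240 = 1/8 ✓
b·Ac²: 2197/3206·36869/121680 + 5/39·(-2327/2400) = 1/12 ✓
b·A²c: 5/39·13/40 = 1/24 ✓; 4 stages ⇒ order 4.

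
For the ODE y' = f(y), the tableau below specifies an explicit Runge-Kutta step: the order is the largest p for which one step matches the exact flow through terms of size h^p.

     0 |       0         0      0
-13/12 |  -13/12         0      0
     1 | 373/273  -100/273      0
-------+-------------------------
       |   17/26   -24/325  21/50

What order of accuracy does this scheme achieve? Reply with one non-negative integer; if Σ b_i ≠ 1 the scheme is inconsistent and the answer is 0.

b = (17/26, -24/325, 21/50)
c = (0, -13/12, 1)
Ac = (0, 0, 25/63)
Σ b_i: 17/26·1 + (-24/325)·1 + 21/50·1 = 1 ✓
b·c: (-24/325)·(-13/12) + 21/50·1 = 1/2 ✓
b·c²: (-24/325)·169/144 + 21/50·1 = 1/3 ✓
b·Ac: 21/50·25/63 = 1/6 ✓; 3 stages ⇒ order 3.

3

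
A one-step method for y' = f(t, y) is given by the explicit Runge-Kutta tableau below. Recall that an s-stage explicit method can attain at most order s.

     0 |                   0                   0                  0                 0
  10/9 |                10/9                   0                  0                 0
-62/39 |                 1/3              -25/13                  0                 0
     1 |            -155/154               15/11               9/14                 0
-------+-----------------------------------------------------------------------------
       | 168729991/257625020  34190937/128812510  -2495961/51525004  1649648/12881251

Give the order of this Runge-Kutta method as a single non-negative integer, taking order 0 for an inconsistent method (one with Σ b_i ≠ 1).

3

b = (168729991/257625020, 34190937/128812510, -2495961/51525004, 1649648/12881251)
c = (0, 10/9, -62/39, 1)
Ac = (0, 0, -250/117, 1481/3003)
Σ b_i: 168729991/257625020·1 + 34190937/128812510·1 + (-2495961/51525004)·1 + 1649648/12881251·1 = 1 ✓
b·c: 34190937/128812510·10/9 + (-2495961/51525004)·(-62/39) + 1649648/12881251·1 = 1/2 ✓
b·c²: 34190937/128812510·100/81 + (-2495961/51525004)·3844/1521 + 1649648/12881251·1 = 1/3 ✓
b·Ac: (-2495961/51525004)·(-250/117) + 1649648/12881251·1481/3003 = 1/6 ✓
b·c³: 34190937/128812510·1000/729 + (-2495961/51525004)·(-238328/59319) + 1649648/12881251·1 = 3105223306/4521319101 ≠ 1/4 ⇒ order 3.
b·(c∘Ac): (-2495961/51525004)·15500/4563 + 1649648/12881251·1481/3003 = -3918187/38643753 ≠ 1/8
b·Ac²: (-2495961/51525004)·(-2500/1053) + 1649648/12881251·1162334/351351 = 2435518307/4521319101 ≠ 1/12
b·A²c: 1649648/12881251·(-125/91) = -2266000/12881251 ≠ 1/24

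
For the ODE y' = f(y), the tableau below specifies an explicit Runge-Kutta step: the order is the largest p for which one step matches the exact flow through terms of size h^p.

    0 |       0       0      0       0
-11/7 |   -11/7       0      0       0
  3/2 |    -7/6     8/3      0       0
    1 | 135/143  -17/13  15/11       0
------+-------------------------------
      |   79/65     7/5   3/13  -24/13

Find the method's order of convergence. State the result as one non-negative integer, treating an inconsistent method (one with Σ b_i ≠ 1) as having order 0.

b = (79/65, 7/5, 3/13, -24/13)
c = (0, -11/7, 3/2, 1)
Ac = (0, 0, -88/21, 8209/2002)
Σ b_i: 79/65·1 + 7/5·1 + 3/13·1 + (-24/13)·1 = 1 ✓
b·c: 7/5·(-11/7) + 3/13·3/2 + (-24/13)·1 = -37/10 ≠ 1/2 ⇒ order 1.

1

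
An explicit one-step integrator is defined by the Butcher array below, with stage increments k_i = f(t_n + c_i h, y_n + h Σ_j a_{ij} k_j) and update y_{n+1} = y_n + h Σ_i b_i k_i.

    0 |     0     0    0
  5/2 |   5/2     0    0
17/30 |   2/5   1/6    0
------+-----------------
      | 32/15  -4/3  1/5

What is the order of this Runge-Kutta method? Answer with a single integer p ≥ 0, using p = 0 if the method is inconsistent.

b = (32/15, -4/3, 1/5)
c = (0, 5/2, 17/30)
Ac = (0, 0, 5/12)
Σ b_i: 32/15·1 + (-4/3)·1 + 1/5·1 = 1 ✓
b·c: (-4/3)·5/2 + 1/5·17/30 = -161/50 ≠ 1/2 ⇒ order 1.

1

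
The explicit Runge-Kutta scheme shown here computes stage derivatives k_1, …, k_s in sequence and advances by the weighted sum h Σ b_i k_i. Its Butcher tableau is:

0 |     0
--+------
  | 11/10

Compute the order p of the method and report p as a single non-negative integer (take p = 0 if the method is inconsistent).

b = (11/10)
c = (0)
Σ b_i: 11/10·1 = 11/10 ≠ 1 ⇒ order 0.

0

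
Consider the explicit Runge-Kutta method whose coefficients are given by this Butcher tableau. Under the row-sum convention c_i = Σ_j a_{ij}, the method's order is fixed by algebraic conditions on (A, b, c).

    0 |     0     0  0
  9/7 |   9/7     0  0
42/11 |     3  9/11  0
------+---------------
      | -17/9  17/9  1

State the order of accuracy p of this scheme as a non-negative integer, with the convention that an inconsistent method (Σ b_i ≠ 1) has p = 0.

1

b = (-17/9, 17/9, 1)
c = (0, 9/7, 42/11)
Ac = (0, 0, 81/77)
Σ b_i: (-17/9)·1 + 17/9·1 + 1·1 = 1 ✓
b·c: 17/9·9/7 + 1·42/11 = 481/77 ≠ 1/2 ⇒ order 1.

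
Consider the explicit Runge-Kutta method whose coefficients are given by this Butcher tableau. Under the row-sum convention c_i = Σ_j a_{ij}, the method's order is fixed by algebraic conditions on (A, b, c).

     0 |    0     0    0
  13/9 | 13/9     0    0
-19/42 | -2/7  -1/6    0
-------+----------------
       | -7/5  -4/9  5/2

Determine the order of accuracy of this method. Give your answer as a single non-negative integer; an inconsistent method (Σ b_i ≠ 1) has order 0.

b = (-7/5, -4/9, 5/2)
c = (0, 13/9, -19/42)
Ac = (0, 0, -13/54)
Σ b_i: (-7/5)·1 + (-4/9)·1 + 5/2·1 = 59/90 ≠ 1 ⇒ order 0.

0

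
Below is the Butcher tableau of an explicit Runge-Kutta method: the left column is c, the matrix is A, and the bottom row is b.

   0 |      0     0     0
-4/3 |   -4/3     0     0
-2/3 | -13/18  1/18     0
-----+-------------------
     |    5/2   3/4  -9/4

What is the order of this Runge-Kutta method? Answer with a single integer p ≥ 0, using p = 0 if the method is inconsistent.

3

b = (5/2, 3/4, -9/4)
c = (0, -4/3, -2/3)
Ac = (0, 0, -2/27)
Σ b_i: 5/2·1 + 3/4·1 + (-9/4)·1 = 1 ✓
b·c: 3/4·(-4/3) + (-9/4)·(-2/3) = 1/2 ✓
b·c²: 3/4·16/9 + (-9/4)·4/9 = 1/3 ✓
b·Ac: (-9/4)·(-2/27) = 1/6 ✓; 3 stages ⇒ order 3.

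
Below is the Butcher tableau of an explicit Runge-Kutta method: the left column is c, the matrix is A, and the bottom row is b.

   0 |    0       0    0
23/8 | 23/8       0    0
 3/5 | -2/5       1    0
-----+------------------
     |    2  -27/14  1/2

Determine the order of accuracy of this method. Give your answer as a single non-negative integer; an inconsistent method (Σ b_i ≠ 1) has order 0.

b = (2, -27/14, 1/2)
c = (0, 23/8, 3/5)
Ac = (0, 0, 23/8)
Σ b_i: 2·1 + (-27/14)·1 + 1/2·1 = 4/7 ≠ 1 ⇒ order 0.

0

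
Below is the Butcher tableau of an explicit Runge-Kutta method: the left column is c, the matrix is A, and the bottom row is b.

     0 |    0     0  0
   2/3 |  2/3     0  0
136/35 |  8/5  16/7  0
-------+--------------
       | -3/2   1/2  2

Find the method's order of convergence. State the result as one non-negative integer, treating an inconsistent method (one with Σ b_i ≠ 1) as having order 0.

1

b = (-3/2, 1/2, 2)
c = (0, 2/3, 136/35)
Ac = (0, 0, 32/21)
Σ b_i: (-3/2)·1 + 1/2·1 + 2·1 = 1 ✓
b·c: 1/2·2/3 + 2·136/35 = 851/105 ≠ 1/2 ⇒ order 1.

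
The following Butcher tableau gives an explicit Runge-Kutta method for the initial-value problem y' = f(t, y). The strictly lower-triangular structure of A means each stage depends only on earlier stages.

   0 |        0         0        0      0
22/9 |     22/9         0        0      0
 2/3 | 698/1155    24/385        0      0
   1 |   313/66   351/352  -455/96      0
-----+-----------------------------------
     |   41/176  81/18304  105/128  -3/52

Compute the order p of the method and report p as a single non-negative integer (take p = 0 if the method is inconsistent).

b = (41/176, 81/18304, 105/128, -3/52)
c = (0, 22/9, 2/3, 1)
Ac = (0, 0, 16/105, -13/18)
Σ b_i: 41/176·1 + 81/18304·1 + 105/128·1 + (-3/52)·1 = 1 ✓
b·c: 81/18304·22/9 + 105/128·2/3 + (-3/52)·1 = 1/2 ✓
b·c²: 81/18304·484/81 + 105/128·4/9 + (-3/52)·1 = 1/3 ✓
b·Ac: 105/128·16/105 + (-3/52)·(-13/18) = 1/6 ✓
b·c³: 81/18304·10648/729 + 105/128·8/27 + (-3/52)·1 = 1/4 ✓
b·(c∘Ac): 105/128·32/315 + (-3/52)·(-13/18) = 1/8 ✓
b·Ac²: 105/128·352/945 + (-3/52)·104/27 = 1/12 ✓
b·A²c: (-3/52)·(-13/18) = 1/24 ✓; 4 stages ⇒ order 4.

4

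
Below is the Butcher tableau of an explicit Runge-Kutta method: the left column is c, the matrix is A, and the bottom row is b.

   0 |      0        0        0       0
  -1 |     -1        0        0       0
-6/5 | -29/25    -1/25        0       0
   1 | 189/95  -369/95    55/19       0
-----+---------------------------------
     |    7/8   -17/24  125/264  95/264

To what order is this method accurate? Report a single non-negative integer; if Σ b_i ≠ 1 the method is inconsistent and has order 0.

b = (7/8, -17/24, 125/264, 95/264)
c = (0, -1, -6/5, 1)
Ac = (0, 0, 1/25, 39/95)
Σ b_i: 7/8·1 + (-17/24)·1 + 125/264·1 + 95/264·1 = 1 ✓
b·c: (-17/24)·(-1) + 125/264·(-6/5) + 95/264·1 = 1/2 ✓
b·c²: (-17/24)·1 + 125/264·36/25 + 95/264·1 = 1/3 ✓
b·Ac: 125/264·1/25 + 95/264·39/95 = 1/6 ✓
b·c³: (-17/24)·(-1) + 125/264·(-216/125) + 95/264·1 = 1/4 ✓
b·(c∘Ac): 125/264·(-6/125) + 95/264·39/95 = 1/8 ✓
b·Ac²: 125/264·(-1/25) + 95/264·27/95 = 1/12 ✓
b·A²c: 95/264·11/95 = 1/24 ✓; 4 stages ⇒ order 4.

4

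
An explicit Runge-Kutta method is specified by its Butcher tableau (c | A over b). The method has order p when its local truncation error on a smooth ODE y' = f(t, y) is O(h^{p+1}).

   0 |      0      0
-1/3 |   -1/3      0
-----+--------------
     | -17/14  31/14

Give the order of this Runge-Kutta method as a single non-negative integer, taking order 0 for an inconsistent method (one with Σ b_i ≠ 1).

1

b = (-17/14, 31/14)
c = (0, -1/3)
Σ b_i: (-17/14)·1 + 31/14·1 = 1 ✓
b·c: 31/14·(-1/3) = -31/42 ≠ 1/2 ⇒ order 1.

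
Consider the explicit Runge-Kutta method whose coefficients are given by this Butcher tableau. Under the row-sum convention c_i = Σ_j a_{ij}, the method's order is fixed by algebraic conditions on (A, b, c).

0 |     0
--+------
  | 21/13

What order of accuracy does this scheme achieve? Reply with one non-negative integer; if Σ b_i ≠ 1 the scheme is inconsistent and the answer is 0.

0

b = (21/13)
c = (0)
Σ b_i: 21/13·1 = 21/13 ≠ 1 ⇒ order 0.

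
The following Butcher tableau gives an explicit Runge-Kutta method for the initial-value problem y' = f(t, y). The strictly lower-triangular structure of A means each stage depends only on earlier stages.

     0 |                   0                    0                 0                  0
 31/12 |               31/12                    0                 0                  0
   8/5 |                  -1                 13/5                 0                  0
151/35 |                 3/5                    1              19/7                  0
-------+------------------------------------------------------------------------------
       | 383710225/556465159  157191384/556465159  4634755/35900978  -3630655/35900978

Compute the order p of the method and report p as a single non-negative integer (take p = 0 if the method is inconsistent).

b = (383710225/556465159, 157191384/556465159, 4634755/35900978, -3630655/35900978)
c = (0, 31/12, 8/5, 151/35)
Ac = (0, 0, 403/60, 2909/420)
Σ b_i: 383710225/556465159·1 + 157191384/556465159·1 + 4634755/35900978·1 + (-3630655/35900978)·1 = 1 ✓
b·c: 157191384/556465159·31/12 + 4634755/35900978·8/5 + (-3630655/35900978)·151/35 = 1/2 ✓
b·c²: 157191384/556465159·961/144 + 4634755/35900978·64/25 + (-3630655/35900978)·22801/1225 = 1/3 ✓
b·Ac: 4634755/35900978·403/60 + (-3630655/35900978)·2909/420 = 1/6 ✓
b·c³: 157191384/556465159·29791/1728 + 4634755/35900978·512/125 + (-3630655/35900978)·3442951/42875 = -17590699151/6462176040 ≠ 1/4 ⇒ order 3.
b·(c∘Ac): 4634755/35900978·806/75 + (-3630655/35900978)·439259/14700 = -1173629699/718019560 ≠ 1/8
b·Ac²: 4634755/35900978·12493/720 + (-3630655/35900978)·343279/25200 = 5573158427/6462176040 ≠ 1/12
b·A²c: (-3630655/35900978)·7657/420 = -794283581/430811736 ≠ 1/24

3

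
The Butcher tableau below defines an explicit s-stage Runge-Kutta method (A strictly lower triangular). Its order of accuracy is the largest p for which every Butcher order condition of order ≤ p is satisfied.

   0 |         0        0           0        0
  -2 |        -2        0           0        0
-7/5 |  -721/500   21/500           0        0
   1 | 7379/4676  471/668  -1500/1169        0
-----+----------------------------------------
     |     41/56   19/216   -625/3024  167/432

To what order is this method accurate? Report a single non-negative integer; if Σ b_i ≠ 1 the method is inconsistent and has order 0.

4

b = (41/56, 19/216, -625/3024, 167/432)
c = (0, -2, -7/5, 1)
Ac = (0, 0, -21/250, 129/334)
Σ b_i: 41/56·1 + 19/216·1 + (-625/3024)·1 + 167/432·1 = 1 ✓
b·c: 19/216·(-2) + (-625/3024)·(-7/5) + 167/432·1 = 1/2 ✓
b·c²: 19/216·4 + (-625/3024)·49/25 + 167/432·1 = 1/3 ✓
b·Ac: (-625/3024)·(-21/250) + 167/432·129/334 = 1/6 ✓
b·c³: 19/216·(-8) + (-625/3024)·(-343/125) + 167/432·1 = 1/4 ✓
b·(c∘Ac): (-625/3024)·147/1250 + 167/432·129/334 = 1/8 ✓
b·Ac²: (-625/3024)·21/125 + 167/432·51/167 = 1/12 ✓
b·A²c: 167/432·18/167 = 1/24 ✓; 4 stages ⇒ order 4.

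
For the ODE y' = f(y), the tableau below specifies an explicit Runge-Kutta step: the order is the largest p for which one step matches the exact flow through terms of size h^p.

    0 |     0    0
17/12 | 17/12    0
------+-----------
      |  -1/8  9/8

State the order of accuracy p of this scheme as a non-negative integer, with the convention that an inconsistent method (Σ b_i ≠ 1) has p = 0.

b = (-1/8, 9/8)
c = (0, 17/12)
Σ b_i: (-1/8)·1 + 9/8·1 = 1 ✓
b·c: 9/8·17/12 = 51/32 ≠ 1/2 ⇒ order 1.

1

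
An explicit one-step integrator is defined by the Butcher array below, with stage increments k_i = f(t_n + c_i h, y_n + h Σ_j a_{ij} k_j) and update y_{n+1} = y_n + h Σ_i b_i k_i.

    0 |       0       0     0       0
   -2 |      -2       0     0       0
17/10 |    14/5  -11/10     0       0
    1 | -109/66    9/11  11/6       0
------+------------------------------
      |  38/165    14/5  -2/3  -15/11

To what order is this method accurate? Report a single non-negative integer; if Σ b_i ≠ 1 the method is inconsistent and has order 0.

1

b = (38/165, 14/5, -2/3, -15/11)
c = (0, -2, 17/10, 1)
Ac = (0, 0, 11/5, 977/660)
Σ b_i: 38/165·1 + 14/5·1 + (-2/3)·1 + (-15/11)·1 = 1 ✓
b·c: 14/5·(-2) + (-2/3)·17/10 + (-15/11)·1 = -1336/165 ≠ 1/2 ⇒ order 1.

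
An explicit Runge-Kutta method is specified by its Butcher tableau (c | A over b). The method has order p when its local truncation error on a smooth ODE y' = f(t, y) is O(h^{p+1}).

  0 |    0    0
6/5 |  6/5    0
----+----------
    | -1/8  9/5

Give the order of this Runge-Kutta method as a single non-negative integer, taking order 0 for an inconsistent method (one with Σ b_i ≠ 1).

b = (-1/8, 9/5)
c = (0, 6/5)
Σ b_i: (-1/8)·1 + 9/5·1 = 67/40 ≠ 1 ⇒ order 0.

0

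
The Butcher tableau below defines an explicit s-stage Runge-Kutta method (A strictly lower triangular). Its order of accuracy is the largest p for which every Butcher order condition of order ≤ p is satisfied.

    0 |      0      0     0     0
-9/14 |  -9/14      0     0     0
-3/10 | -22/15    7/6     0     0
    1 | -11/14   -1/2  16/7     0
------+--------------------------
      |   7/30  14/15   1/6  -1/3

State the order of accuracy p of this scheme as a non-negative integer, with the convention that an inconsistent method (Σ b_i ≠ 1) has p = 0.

1

b = (7/30, 14/15, 1/6, -1/3)
c = (0, -9/14, -3/10, 1)
Ac = (0, 0, -3/4, -51/140)
Σ b_i: 7/30·1 + 14/15·1 + 1/6·1 + (-1/3)·1 = 1 ✓
b·c: 14/15·(-9/14) + 1/6·(-3/10) + (-1/3)·1 = -59/60 ≠ 1/2 ⇒ order 1.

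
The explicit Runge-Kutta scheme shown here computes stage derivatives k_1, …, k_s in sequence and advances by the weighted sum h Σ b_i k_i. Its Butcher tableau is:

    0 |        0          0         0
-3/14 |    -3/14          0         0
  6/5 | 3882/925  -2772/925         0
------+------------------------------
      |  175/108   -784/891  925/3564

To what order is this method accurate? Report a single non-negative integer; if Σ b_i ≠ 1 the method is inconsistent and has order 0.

b = (175/108, -784/891, 925/3564)
c = (0, -3/14, 6/5)
Ac = (0, 0, 594/925)
Σ b_i: 175/108·1 + (-784/891)·1 + 925/3564·1 = 1 ✓
b·c: (-784/891)·(-3/14) + 925/3564·6/5 = 1/2 ✓
b·c²: (-784/891)·9/196 + 925/3564·36/25 = 1/3 ✓
b·Ac: 925/3564·594/925 = 1/6 ✓; 3 stages ⇒ order 3.

3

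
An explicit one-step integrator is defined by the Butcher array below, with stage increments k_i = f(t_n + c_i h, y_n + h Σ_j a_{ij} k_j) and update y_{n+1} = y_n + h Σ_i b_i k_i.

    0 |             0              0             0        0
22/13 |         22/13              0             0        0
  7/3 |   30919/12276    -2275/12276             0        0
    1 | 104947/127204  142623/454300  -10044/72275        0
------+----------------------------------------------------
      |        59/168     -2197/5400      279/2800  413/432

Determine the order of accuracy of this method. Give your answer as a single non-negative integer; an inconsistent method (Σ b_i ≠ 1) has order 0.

b = (59/168, -2197/5400, 279/2800, 413/432)
c = (0, 22/13, 7/3, 1)
Ac = (0, 0, -175/558, 171/826)
Σ b_i: 59/168·1 + (-2197/5400)·1 + 279/2800·1 + 413/432·1 = 1 ✓
b·c: (-2197/5400)·22/13 + 279/2800·7/3 + 413/432·1 = 1/2 ✓
b·c²: (-2197/5400)·484/169 + 279/2800·49/9 + 413/432·1 = 1/3 ✓
b·Ac: 279/2800·(-175/558) + 413/432·171/826 = 1/6 ✓
b·c³: (-2197/5400)·10648/2197 + 279/2800·343/27 + 413/432·1 = 1/4 ✓
b·(c∘Ac): 279/2800·(-1225/1674) + 413/432·171/826 = 1/8 ✓
b·Ac²: 279/2800·(-1925/3627) + 413/432·765/5369 = 1/12 ✓
b·A²c: 413/432·18/413 = 1/24 ✓; 4 stages ⇒ order 4.

4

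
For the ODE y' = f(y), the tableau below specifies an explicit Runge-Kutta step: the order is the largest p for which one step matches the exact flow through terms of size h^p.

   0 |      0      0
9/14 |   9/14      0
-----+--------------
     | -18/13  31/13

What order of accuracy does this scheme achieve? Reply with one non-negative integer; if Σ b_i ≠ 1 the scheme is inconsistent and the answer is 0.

1

b = (-18/13, 31/13)
c = (0, 9/14)
Σ b_i: (-18/13)·1 + 31/13·1 = 1 ✓
b·c: 31/13·9/14 = 279/182 ≠ 1/2 ⇒ order 1.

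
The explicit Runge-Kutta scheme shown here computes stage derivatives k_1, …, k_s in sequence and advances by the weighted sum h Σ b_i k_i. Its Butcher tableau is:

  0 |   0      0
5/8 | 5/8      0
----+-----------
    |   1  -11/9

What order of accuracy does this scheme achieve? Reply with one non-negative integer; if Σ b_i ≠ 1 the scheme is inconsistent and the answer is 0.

b = (1, -11/9)
c = (0, 5/8)
Σ b_i: 1·1 + (-11/9)·1 = -2/9 ≠ 1 ⇒ order 0.

0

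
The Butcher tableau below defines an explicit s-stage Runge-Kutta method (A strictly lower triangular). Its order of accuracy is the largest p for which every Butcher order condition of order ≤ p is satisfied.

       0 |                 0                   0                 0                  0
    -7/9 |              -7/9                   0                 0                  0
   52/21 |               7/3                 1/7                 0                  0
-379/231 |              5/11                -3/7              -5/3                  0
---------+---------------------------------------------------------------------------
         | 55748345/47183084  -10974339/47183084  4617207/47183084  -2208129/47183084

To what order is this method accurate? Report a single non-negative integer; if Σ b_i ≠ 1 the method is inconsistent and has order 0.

3

b = (55748345/47183084, -10974339/47183084, 4617207/47183084, -2208129/47183084)
c = (0, -7/9, 52/21, -379/231)
Ac = (0, 0, -1/9, -239/63)
Σ b_i: 55748345/47183084·1 + (-10974339/47183084)·1 + 4617207/47183084·1 + (-2208129/47183084)·1 = 1 ✓
b·c: (-10974339/47183084)·(-7/9) + 4617207/47183084·52/21 + (-2208129/47183084)·(-379/231) = 1/2 ✓
b·c²: (-10974339/47183084)·49/81 + 4617207/47183084·2704/441 + (-2208129/47183084)·143641/53361 = 1/3 ✓
b·Ac: 4617207/47183084·(-1/9) + (-2208129/47183084)·(-239/63) = 1/6 ✓
b·c³: (-10974339/47183084)·(-343/729) + 4617207/47183084·140608/9261 + (-2208129/47183084)·(-54439939/12326391) = 4326106375/2400893082 ≠ 1/4 ⇒ order 3.
b·(c∘Ac): 4617207/47183084·(-52/189) + (-2208129/47183084)·90581/14553 = -945895367/2972534292 ≠ 1/8
b·Ac²: 4617207/47183084·7/81 + (-2208129/47183084)·(-4621/441) = 57031489/114328242 ≠ 1/12
b·A²c: (-2208129/47183084)·5/27 = -3680215/424647756 ≠ 1/24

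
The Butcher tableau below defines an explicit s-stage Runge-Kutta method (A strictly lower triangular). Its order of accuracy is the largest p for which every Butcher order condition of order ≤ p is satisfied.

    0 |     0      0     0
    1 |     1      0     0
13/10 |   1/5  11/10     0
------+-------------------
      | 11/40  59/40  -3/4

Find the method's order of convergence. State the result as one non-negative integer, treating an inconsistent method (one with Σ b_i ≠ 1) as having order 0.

b = (11/40, 59/40, -3/4)
c = (0, 1, 13/10)
Ac = (0, 0, 11/10)
Σ b_i: 11/40·1 + 59/40·1 + (-3/4)·1 = 1 ✓
b·c: 59/40·1 + (-3/4)·13/10 = 1/2 ✓
b·c²: 59/40·1 + (-3/4)·169/100 = 83/400 ≠ 1/3 ⇒ order 2.
b·Ac: (-3/4)·11/10 = -33/40 ≠ 1/6

2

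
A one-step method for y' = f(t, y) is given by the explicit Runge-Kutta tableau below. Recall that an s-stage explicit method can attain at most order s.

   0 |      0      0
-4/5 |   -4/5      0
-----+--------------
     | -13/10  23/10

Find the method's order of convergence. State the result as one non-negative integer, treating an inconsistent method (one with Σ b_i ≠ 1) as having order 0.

b = (-13/10, 23/10)
c = (0, -4/5)
Σ b_i: (-13/10)·1 + 23/10·1 = 1 ✓
b·c: 23/10·(-4/5) = -46/25 ≠ 1/2 ⇒ order 1.

1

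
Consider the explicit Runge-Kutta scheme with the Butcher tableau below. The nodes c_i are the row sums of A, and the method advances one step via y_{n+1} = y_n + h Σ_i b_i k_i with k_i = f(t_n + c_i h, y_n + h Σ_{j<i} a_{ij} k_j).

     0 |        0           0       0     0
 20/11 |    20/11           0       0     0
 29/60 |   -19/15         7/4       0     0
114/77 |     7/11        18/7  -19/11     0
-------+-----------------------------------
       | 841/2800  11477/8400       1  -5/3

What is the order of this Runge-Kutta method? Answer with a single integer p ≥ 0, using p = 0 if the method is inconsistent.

b = (841/2800, 11477/8400, 1, -5/3)
c = (0, 20/11, 29/60, 114/77)
Ac = (0, 0, 35/11, 1613/420)
Σ b_i: 841/2800·1 + 11477/8400·1 + 1·1 + (-5/3)·1 = 1 ✓
b·c: 11477/8400·20/11 + 1·29/60 + (-5/3)·114/77 = 1/2 ✓
b·c²: 11477/8400·400/121 + 1·841/3600 + (-5/3)·12996/5929 = 23417089/21344400 ≠ 1/3 ⇒ order 2.
b·Ac: 1·35/11 + (-5/3)·1613/420 = -8923/2772 ≠ 1/6

2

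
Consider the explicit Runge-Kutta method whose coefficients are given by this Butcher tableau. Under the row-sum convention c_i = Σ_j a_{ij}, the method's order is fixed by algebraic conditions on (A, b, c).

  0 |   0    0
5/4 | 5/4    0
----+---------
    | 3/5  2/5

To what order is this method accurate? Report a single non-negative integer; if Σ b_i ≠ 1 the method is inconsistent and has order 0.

b = (3/5, 2/5)
c = (0, 5/4)
Σ b_i: 3/5·1 + 2/5·1 = 1 ✓
b·c: 2/5·5/4 = 1/2 ✓; 2 stages ⇒ order 2.

2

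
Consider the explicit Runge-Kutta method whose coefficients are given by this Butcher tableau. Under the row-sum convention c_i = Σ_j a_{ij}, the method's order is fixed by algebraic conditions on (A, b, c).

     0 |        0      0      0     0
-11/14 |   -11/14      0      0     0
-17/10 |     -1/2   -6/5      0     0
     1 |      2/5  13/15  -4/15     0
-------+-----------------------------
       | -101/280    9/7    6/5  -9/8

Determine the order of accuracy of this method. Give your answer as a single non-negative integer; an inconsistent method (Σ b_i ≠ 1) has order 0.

b = (-101/280, 9/7, 6/5, -9/8)
c = (0, -11/14, -17/10, 1)
Ac = (0, 0, 33/35, -239/1050)
Σ b_i: (-101/280)·1 + 9/7·1 + 6/5·1 + (-9/8)·1 = 1 ✓
b·c: 9/7·(-11/14) + 6/5·(-17/10) + (-9/8)·1 = -40917/9800 ≠ 1/2 ⇒ order 1.

1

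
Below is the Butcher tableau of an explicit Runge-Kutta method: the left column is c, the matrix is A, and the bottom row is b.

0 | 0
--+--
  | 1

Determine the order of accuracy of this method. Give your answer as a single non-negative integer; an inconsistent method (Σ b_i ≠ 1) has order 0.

b = (1)
c = (0)
Σ b_i: 1·1 = 1 ✓; 1 stage ⇒ order 1.

1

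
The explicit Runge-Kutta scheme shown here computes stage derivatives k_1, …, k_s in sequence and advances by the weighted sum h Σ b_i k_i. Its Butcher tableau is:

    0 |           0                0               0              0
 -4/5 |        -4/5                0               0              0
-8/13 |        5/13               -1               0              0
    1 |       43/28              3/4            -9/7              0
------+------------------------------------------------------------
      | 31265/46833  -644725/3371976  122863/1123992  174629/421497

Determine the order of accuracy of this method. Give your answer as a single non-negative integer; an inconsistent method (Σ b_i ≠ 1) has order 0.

b = (31265/46833, -644725/3371976, 122863/1123992, 174629/421497)
c = (0, -4/5, -8/13, 1)
Ac = (0, 0, 4/5, 87/455)
Σ b_i: 31265/46833·1 + (-644725/3371976)·1 + 122863/1123992·1 + 174629/421497·1 = 1 ✓
b·c: (-644725/3371976)·(-4/5) + 122863/1123992·(-8/13) + 174629/421497·1 = 1/2 ✓
b·c²: (-644725/3371976)·16/25 + 122863/1123992·64/169 + 174629/421497·1 = 1/3 ✓
b·Ac: 122863/1123992·4/5 + 174629/421497·87/455 = 1/6 ✓
b·c³: (-644725/3371976)·(-64/125) + 122863/1123992·(-512/2197) + 174629/421497·1 = 1481669/3044145 ≠ 1/4 ⇒ order 3.
b·(c∘Ac): 122863/1123992·(-32/65) + 174629/421497·87/455 = 1983/78055 ≠ 1/8
b·Ac²: 122863/1123992·(-16/25) + 174629/421497·(-204/29575) = -221662/3044145 ≠ 1/12
b·A²c: 174629/421497·(-36/35) = -99788/234165 ≠ 1/24

3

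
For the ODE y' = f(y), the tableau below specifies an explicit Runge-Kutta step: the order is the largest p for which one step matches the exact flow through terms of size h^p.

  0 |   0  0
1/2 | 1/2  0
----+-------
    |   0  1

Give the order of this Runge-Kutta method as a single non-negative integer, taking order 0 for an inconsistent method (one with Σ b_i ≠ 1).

b = (0, 1)
c = (0, 1/2)
Σ b_i: 1·1 = 1 ✓
b·c: 1·1/2 = 1/2 ✓; 2 stages ⇒ order 2.

2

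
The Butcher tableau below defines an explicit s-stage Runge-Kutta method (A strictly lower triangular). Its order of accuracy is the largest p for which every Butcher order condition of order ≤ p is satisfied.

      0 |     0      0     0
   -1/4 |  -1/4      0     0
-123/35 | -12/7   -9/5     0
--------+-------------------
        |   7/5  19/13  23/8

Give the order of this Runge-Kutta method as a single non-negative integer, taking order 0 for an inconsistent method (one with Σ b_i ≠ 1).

0

b = (7/5, 19/13, 23/8)
c = (0, -1/4, -123/35)
Ac = (0, 0, 9/20)
Σ b_i: 7/5·1 + 19/13·1 + 23/8·1 = 2983/520 ≠ 1 ⇒ order 0.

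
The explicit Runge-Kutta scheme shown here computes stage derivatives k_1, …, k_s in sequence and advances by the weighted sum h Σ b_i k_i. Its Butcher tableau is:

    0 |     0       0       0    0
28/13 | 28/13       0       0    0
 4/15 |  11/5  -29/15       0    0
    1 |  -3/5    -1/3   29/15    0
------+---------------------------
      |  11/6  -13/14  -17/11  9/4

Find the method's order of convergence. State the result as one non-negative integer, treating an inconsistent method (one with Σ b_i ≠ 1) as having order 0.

b = (11/6, -13/14, -17/11, 9/4)
c = (0, 28/13, 4/15, 1)
Ac = (0, 0, -812/195, -592/2925)
Σ b_i: 11/6·1 + (-13/14)·1 + (-17/11)·1 + 9/4·1 = 1487/924 ≠ 1 ⇒ order 0.

0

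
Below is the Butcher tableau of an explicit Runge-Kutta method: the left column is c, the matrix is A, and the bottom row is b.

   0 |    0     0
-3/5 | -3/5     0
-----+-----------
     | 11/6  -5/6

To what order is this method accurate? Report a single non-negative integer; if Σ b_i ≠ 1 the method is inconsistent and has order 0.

2

b = (11/6, -5/6)
c = (0, -3/5)
Σ b_i: 11/6·1 + (-5/6)·1 = 1 ✓
b·c: (-5/6)·(-3/5) = 1/2 ✓; 2 stages ⇒ order 2.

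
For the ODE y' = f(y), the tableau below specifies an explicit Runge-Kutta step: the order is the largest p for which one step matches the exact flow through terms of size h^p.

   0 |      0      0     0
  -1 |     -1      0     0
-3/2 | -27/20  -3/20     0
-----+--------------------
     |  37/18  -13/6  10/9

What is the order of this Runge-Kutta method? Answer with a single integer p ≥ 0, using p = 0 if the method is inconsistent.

b = (37/18, -13/6, 10/9)
c = (0, -1, -3/2)
Ac = (0, 0, 3/20)
Σ b_i: 37/18·1 + (-13/6)·1 + 10/9·1 = 1 ✓
b·c: (-13/6)·(-1) + 10/9·(-3/2) = 1/2 ✓
b·c²: (-13/6)·1 + 10/9·9/4 = 1/3 ✓
b·Ac: 10/9·3/20 = 1/6 ✓; 3 stages ⇒ order 3.

3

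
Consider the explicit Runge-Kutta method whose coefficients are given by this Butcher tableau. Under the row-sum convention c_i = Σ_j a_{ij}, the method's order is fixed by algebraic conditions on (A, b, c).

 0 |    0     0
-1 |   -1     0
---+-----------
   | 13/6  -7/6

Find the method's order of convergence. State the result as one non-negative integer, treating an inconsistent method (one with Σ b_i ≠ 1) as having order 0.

1

b = (13/6, -7/6)
c = (0, -1)
Σ b_i: 13/6·1 + (-7/6)·1 = 1 ✓
b·c: (-7/6)·(-1) = 7/6 ≠ 1/2 ⇒ order 1.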